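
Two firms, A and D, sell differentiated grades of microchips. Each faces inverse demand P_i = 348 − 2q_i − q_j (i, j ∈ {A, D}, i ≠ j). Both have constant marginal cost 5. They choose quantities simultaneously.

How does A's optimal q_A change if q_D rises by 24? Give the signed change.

-6

Firm A's profit: π = q_A(348 − 2q_A − q_D) − 5q_A.
∂π/∂q_A = 343 − 4q_A − q_D = 0 ⇒ q_A = 85.75 − 0.25q_D.
The reaction-function slope is −0.25, so a 24-unit rise in q_D moves q_A by −0.25 × 24 = −6. A's best response falls — the actions are strategic substitutes.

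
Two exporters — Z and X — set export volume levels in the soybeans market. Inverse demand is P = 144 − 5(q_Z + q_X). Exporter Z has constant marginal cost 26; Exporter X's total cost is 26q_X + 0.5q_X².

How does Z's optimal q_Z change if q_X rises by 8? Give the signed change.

Exporter Z's profit: π = q_Z(144 − 5(q_Z + q_X)) − 26q_Z.
∂π/∂q_Z = 118 − 10q_Z − 5q_X = 0, so q_Z = 11.8 − 0.5q_X.
The reaction-function slope is −0.5, so an 8-unit rise in q_X moves q_Z by −0.5 × 8 = −4. Z's best response falls — the actions are strategic substitutes.

-4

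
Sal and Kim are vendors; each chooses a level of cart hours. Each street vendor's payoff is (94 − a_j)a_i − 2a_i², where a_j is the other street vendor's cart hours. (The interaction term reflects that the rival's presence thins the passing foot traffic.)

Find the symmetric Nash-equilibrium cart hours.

Sal's payoff is (94 − a_K)a_S − 2a_S².
∂π/∂a_S = 94 − a_K − 4a_S = 0, so a_S = 23.5 − 0.25a_K.
The game is symmetric, so in equilibrium a_K = a_S: the reaction function gives 1.25a_S = 23.5, hence a_S = 18.8.

18.8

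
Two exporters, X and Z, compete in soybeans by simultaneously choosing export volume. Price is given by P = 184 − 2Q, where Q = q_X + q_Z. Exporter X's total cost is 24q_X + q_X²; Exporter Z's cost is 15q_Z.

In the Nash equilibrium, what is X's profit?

Exporter X's profit: π = q_X(184 − 2(q_X + q_Z)) − 24q_X − q_X².
∂π/∂q_X = 160 − 6q_X − 2q_Z = 0, so q_X = 80/3 − (1/3)q_Z.
For Z: ∂π/∂q_Z = 169 − 4q_Z − 2q_X = 0 ⇒ q_Z = 42.25 − 0.5q_X.
Solving the two reaction functions simultaneously: (1 − (−1/3)(−0.5))q_X = 80/3 − (1/3)·42.25, so (5/6)q_X = 151/12 and q_X = 15.1.
Then q_Z = 42.25 − 0.5·15.1 = 34.7.
Price P = 184 − 2·49.8 = 84.4.
X's profit: (84.4 − 24)·15.1 − (15.1)² = 684.03.

684.03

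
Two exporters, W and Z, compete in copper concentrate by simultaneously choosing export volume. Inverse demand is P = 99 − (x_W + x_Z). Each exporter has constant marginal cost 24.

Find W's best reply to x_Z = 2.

36.5

Exporter W's profit: π = x_W(99 − (x_W + x_Z)) − 24x_W.
∂π/∂x_W = 75 − 2x_W − x_Z = 0, so x_W = 37.5 − 0.5x_Z.
At x_Z = 2: x_W = 37.5 − 0.5·2 = 36.5.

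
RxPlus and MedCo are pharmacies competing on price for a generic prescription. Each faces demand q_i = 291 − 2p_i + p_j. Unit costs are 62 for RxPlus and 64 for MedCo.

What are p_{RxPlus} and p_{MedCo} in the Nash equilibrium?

138.6, 139.4

RxPlus's profit: π = (p_{RxPlus} − 62)(291 − 2p_{RxPlus} + p_{MedCo}).
∂π/∂p_{RxPlus} = 415 − 4p_{RxPlus} + p_{MedCo} = 0 ⇒ p_{RxPlus} = 103.75 + 0.25p_{MedCo}.
Similarly p_{MedCo} = 104.75 + 0.25p_{RxPlus}.
Substituting the second reaction function into the first: p_{RxPlus} = 103.75 + 0.25(104.75 + 0.25p_{RxPlus}), which gives 0.9375p_{RxPlus} = 129.9375 ⇒ p_{RxPlus} = 138.6.
Then p_{MedCo} = 104.75 + 0.25·138.6 = 139.4.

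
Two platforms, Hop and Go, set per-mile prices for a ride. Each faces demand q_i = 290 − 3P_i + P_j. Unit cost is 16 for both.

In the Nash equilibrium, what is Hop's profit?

Hop's profit: π = (P_{Hop} − 16)(290 − 3P_{Hop} + P_{Go}).
∂π/∂P_{Hop} = 338 − 6P_{Hop} + P_{Go} = 0 ⇒ P_{Hop} = 169/3 + (1/6)P_{Go}.
The game is symmetric, so in equilibrium P_{Go} = P_{Hop}: the reaction function gives (5/6)P_{Hop} = 169/3, hence P_{Hop} = 67.6.
q_{Hop} = 290 − 3·67.6 + 67.6 = 154.8.
Profit = (67.6 − 16)·154.8 = 7987.68.

7987.68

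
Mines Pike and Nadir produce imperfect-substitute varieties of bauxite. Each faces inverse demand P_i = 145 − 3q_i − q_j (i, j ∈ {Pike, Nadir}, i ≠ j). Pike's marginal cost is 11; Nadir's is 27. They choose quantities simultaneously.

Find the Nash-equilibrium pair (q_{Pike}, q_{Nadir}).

19.6, 16.4

Mine Pike's profit: π = q_{Pike}(145 − 3q_{Pike} − q_{Nadir}) − 11q_{Pike}.
∂π/∂q_{Pike} = 134 − 6q_{Pike} − q_{Nadir} = 0 ⇒ q_{Pike} = 67/3 − (1/6)q_{Nadir}.
Similarly q_{Nadir} = 59/3 − (1/6)q_{Pike}.
Solving the two reaction functions simultaneously: (1 − (−1/6)(−1/6))q_{Pike} = 67/3 − (1/6)·(59/3), so (35/36)q_{Pike} = 343/18 and q_{Pike} = 19.6.
Then q_{Nadir} = 59/3 − (1/6)·19.6 = 16.4.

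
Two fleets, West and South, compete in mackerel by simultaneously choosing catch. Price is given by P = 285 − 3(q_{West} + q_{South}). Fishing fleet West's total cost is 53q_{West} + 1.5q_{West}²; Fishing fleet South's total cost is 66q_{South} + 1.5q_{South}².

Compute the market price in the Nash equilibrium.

172.25

Fishing fleet West's profit: π = q_{West}(285 − 3(q_{West} + q_{South})) − 53q_{West} − 1.5q_{West}².
∂π/∂q_{West} = 232 − 9q_{West} − 3q_{South} = 0, so q_{West} = 232/9 − (1/3)q_{South}.
By the same steps for South: q_{South} = 73/3 − (1/3)q_{West}.
Substituting the second reaction function into the first: q_{West} = 232/9 − (1/3)(73/3 − (1/3)q_{West}), which gives (8/9)q_{West} = 53/3 ⇒ q_{West} = 19.875.
Then q_{South} = 73/3 − (1/3)·19.875 = 425/24.
Equilibrium price: P = 285 − 3·(451/12) = 172.25.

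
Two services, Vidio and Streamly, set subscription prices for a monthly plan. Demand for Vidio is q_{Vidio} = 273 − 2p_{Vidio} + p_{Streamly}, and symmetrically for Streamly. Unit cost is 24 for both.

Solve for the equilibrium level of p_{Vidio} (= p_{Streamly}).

Vidio's profit: π = (p_{Vidio} − 24)(273 − 2p_{Vidio} + p_{Streamly}).
∂π/∂p_{Vidio} = 321 − 4p_{Vidio} + p_{Streamly} = 0 ⇒ p_{Vidio} = 80.25 + 0.25p_{Streamly}.
The game is symmetric, so in equilibrium p_{Streamly} = p_{Vidio}: the reaction function gives 0.75p_{Vidio} = 80.25, hence p_{Vidio} = 107.

107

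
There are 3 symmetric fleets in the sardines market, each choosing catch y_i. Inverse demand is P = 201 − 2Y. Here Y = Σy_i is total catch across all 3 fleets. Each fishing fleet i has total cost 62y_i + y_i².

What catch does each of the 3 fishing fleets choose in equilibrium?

A representative fishing fleet's profit is π_i = y_i(201 − 2Y) − 62y_i − y_i², with Y = y_i + Σ_{j≠i} y_j.
First-order condition: 139 − 6y_i − 2Σ_{j≠i} y_j = 0.
Imposing symmetry (y_j = y for all j) turns Σ_{j≠i} y_j into 2y, so 139 = 10y and y = 13.9.

13.9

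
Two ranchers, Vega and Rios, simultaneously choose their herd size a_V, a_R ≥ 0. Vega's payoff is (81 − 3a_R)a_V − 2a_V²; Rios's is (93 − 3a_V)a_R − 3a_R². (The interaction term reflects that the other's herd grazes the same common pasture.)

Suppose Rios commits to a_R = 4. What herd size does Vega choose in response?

17.25

Expanding Vega's payoff: 81a_V − 3a_Ra_V − 2a_V².
∂π/∂a_V = 81 − 3a_R − 4a_V = 0, so a_V = 20.25 − 0.75a_R.
At a_R = 4: a_V = 20.25 − 0.75·4 = 17.25.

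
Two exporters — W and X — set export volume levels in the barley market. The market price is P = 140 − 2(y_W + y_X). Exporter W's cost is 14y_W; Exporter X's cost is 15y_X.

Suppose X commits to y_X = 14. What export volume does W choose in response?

Exporter W's profit: π = y_W(140 − 2(y_W + y_X)) − 14y_W.
∂π/∂y_W = 126 − 4y_W − 2y_X = 0, so y_W = 31.5 − 0.5y_X.
At y_X = 14: y_W = 31.5 − 0.5·14 = 24.5.

24.5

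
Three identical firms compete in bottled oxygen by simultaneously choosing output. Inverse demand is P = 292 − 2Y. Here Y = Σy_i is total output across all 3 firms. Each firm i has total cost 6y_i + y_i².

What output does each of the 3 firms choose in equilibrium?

A representative firm's profit is π_i = y_i(292 − 2Y) − 6y_i − y_i², with Y = y_i + Σ_{j≠i} y_j.
First-order condition: 286 − 6y_i − 2Σ_{j≠i} y_j = 0.
With identical firms, set every y_j = y: then 286 − 6y − 4y = 0, i.e. y = 286/10 = 28.6.

28.6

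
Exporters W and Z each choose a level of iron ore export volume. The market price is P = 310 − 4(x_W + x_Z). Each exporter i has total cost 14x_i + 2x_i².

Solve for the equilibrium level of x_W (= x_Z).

Exporter W's profit: π = x_W(310 − 4(x_W + x_Z)) − 14x_W − 2x_W².
∂π/∂x_W = 296 − 12x_W − 4x_Z = 0, so x_W = 74/3 − (1/3)x_Z.
By symmetry x_Z = x_W; substituting into the reaction function, (4/3)x_W = 74/3 and x_W = 18.5.

18.5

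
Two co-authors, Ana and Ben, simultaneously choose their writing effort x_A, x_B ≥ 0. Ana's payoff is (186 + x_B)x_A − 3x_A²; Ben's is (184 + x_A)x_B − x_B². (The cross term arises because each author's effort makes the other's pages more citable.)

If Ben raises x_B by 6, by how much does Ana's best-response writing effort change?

Expanding Ana's payoff: 186x_A + x_Bx_A − 3x_A².
∂π/∂x_A = 186 + x_B − 6x_A = 0, so x_A = 31 + (1/6)x_B.
The reaction-function slope is 1/6, so a 6-unit rise in x_B moves x_A by 1/6 × 6 = 1. Ana's best response rises — the actions are strategic complements.

1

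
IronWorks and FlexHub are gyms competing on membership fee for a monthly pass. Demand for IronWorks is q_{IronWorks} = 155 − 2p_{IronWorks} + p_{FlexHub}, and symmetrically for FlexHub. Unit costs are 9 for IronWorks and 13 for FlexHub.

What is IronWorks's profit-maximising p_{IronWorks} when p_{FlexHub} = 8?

45.25

IronWorks's profit: π = (p_{IronWorks} − 9)(155 − 2p_{IronWorks} + p_{FlexHub}).
∂π/∂p_{IronWorks} = 173 − 4p_{IronWorks} + p_{FlexHub} = 0 ⇒ p_{IronWorks} = 43.25 + 0.25p_{FlexHub}.
At p_{FlexHub} = 8: p_{IronWorks} = 43.25 + 0.25·8 = 45.25.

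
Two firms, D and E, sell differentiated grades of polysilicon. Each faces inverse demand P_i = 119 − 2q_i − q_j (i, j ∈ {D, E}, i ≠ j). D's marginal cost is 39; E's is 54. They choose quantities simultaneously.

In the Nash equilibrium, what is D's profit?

578

Firm D's profit: π = q_D(119 − 2q_D − q_E) − 39q_D.
∂π/∂q_D = 80 − 4q_D − q_E = 0 ⇒ q_D = 20 − 0.25q_E.
Similarly q_E = 16.25 − 0.25q_D.
Solving the two reaction functions simultaneously: (1 − (−0.25)(−0.25))q_D = 20 − 0.25·16.25, so 0.9375q_D = 15.9375 and q_D = 17.
Then q_E = 16.25 − 0.25·17 = 12.
P_D = 119 − 2·17 − 12 = 73.
Profit = (73 − 39)·17 = 578.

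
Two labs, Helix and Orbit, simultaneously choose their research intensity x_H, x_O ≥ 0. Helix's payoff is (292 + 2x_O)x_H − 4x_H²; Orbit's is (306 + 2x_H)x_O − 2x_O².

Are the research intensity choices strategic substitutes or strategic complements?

Expanding Helix's payoff: 292x_H + 2x_Ox_H − 4x_H².
∂π/∂x_H = 292 + 2x_O − 8x_H = 0, so x_H = 36.5 + 0.25x_O.
The best-response slope dx_H/dx_O = 0.25 > 0: the reaction function is upward-sloping, so the choices are strategic complements.

strategic complements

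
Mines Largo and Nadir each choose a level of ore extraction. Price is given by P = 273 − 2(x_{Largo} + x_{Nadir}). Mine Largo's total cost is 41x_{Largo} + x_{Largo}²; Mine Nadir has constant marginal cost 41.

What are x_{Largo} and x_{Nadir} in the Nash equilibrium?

Mine Largo's profit: π = x_{Largo}(273 − 2(x_{Largo} + x_{Nadir})) − 41x_{Largo} − x_{Largo}².
∂π/∂x_{Largo} = 232 − 6x_{Largo} − 2x_{Nadir} = 0, so x_{Largo} = 116/3 − (1/3)x_{Nadir}.
For Nadir: ∂π/∂x_{Nadir} = 232 − 4x_{Nadir} − 2x_{Largo} = 0 ⇒ x_{Nadir} = 58 − 0.5x_{Largo}.
Solving the two reaction functions simultaneously: (1 − (−1/3)(−0.5))x_{Largo} = 116/3 − (1/3)·58, so (5/6)x_{Largo} = 58/3 and x_{Largo} = 23.2.
Then x_{Nadir} = 58 − 0.5·23.2 = 46.4.

23.2, 46.4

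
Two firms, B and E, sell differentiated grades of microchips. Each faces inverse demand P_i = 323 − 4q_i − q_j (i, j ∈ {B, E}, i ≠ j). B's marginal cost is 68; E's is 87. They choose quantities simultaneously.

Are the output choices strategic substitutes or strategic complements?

Firm B's profit: π = q_B(323 − 4q_B − q_E) − 68q_B.
∂π/∂q_B = 255 − 8q_B − q_E = 0 ⇒ q_B = 31.875 − 0.125q_E.
The best-response slope dq_B/dq_E = −0.125 < 0: the reaction function is downward-sloping, so the choices are strategic substitutes.

strategic substitutes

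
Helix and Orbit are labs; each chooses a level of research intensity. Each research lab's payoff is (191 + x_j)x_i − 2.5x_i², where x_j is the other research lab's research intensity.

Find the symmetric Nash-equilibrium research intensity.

Helix's payoff is (191 + x_O)x_H − 2.5x_H².
∂π/∂x_H = 191 + x_O − 5x_H = 0, so x_H = 38.2 + 0.2x_O.
Setting x_H = x_O in the reaction function: x_H = 38.2 + 0.2x_H, so x_H = 38.2 / 0.8 = 47.75.

47.75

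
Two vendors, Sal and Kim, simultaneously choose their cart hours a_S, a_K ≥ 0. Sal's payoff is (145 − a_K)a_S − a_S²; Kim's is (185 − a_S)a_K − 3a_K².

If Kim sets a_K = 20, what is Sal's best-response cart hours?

Expanding Sal's payoff: 145a_S − a_Ka_S − a_S².
∂π/∂a_S = 145 − a_K − 2a_S = 0, so a_S = 72.5 − 0.5a_K.
At a_K = 20: a_S = 72.5 − 0.5·20 = 62.5.

62.5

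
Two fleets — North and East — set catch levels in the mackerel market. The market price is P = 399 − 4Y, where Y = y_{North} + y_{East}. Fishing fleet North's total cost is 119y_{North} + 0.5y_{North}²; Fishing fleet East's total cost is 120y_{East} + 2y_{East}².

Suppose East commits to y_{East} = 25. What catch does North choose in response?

Fishing fleet North's profit: π = y_{North}(399 − 4(y_{North} + y_{East})) − 119y_{North} − 0.5y_{North}².
∂π/∂y_{North} = 280 − 9y_{North} − 4y_{East} = 0, so y_{North} = 280/9 − (4/9)y_{East}.
At y_{East} = 25: y_{North} = 280/9 − (4/9)·25 = 20.

20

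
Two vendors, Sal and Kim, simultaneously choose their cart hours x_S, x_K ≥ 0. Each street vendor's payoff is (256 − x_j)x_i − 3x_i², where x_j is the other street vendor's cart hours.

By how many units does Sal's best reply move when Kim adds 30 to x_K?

-5

Sal's payoff is (256 − x_K)x_S − 3x_S².
∂π/∂x_S = 256 − x_K − 6x_S = 0, so x_S = 128/3 − (1/6)x_K.
The reaction-function slope is −1/6, so a 30-unit rise in x_K moves x_S by −1/6 × 30 = −5. Sal's best response falls — the actions are strategic substitutes.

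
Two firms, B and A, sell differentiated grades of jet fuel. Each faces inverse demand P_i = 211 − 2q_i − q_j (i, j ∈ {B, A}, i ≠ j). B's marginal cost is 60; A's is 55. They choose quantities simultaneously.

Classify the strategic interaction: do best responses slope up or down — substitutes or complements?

strategic substitutes

Firm B's profit: π = q_B(211 − 2q_B − q_A) − 60q_B.
∂π/∂q_B = 151 − 4q_B − q_A = 0 ⇒ q_B = 37.75 − 0.25q_A.
The best-response slope dq_B/dq_A = −0.25 < 0: the reaction function is downward-sloping, so the choices are strategic substitutes.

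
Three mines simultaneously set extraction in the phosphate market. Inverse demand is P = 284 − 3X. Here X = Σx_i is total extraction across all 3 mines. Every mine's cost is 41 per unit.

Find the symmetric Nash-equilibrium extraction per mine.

A representative mine's profit is π_i = x_i(284 − 3X) − 41x_i, with X = x_i + Σ_{j≠i} x_j.
First-order condition: 243 − 6x_i − 3Σ_{j≠i} x_j = 0.
With identical mines, set every x_j = x: then 243 − 6x − 6x = 0, i.e. x = 243/12 = 20.25.

20.25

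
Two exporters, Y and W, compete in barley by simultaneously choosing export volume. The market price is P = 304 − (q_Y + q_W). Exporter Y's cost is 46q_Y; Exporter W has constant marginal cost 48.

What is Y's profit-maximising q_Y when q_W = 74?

92

Exporter Y's profit: π = q_Y(304 − (q_Y + q_W)) − 46q_Y.
∂π/∂q_Y = 258 − 2q_Y − q_W = 0, so q_Y = 129 − 0.5q_W.
At q_W = 74: q_Y = 129 − 0.5·74 = 92.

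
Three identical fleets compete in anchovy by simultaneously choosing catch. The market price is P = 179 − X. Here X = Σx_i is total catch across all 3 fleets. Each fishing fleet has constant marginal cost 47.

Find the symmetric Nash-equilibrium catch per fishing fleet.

33

A representative fishing fleet's profit is π_i = x_i(179 − X) − 47x_i, with X = x_i + Σ_{j≠i} x_j.
First-order condition: 132 − 2x_i − Σ_{j≠i} x_j = 0.
Imposing symmetry (x_j = x for all j) turns Σ_{j≠i} x_j into 2x, so 132 = 4x and x = 33.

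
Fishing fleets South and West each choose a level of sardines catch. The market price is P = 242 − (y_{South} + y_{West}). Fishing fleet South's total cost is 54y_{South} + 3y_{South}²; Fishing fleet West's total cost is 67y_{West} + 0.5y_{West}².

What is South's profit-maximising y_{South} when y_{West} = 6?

Fishing fleet South's profit: π = y_{South}(242 − (y_{South} + y_{West})) − 54y_{South} − 3y_{South}².
∂π/∂y_{South} = 188 − 8y_{South} − y_{West} = 0, so y_{South} = 23.5 − 0.125y_{West}.
At y_{West} = 6: y_{South} = 23.5 − 0.125·6 = 22.75.

22.75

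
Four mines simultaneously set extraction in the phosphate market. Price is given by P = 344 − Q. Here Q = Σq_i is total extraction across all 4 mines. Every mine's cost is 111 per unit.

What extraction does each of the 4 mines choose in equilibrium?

46.6

A representative mine's profit is π_i = q_i(344 − Q) − 111q_i, with Q = q_i + Σ_{j≠i} q_j.
First-order condition: 233 − 2q_i − Σ_{j≠i} q_j = 0.
Imposing symmetry (q_j = q for all j) turns Σ_{j≠i} q_j into 3q, so 233 = 5q and q = 46.6.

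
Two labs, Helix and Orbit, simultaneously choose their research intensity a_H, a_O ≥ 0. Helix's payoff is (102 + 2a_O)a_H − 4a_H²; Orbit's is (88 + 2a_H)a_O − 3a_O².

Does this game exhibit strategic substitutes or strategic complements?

strategic complements

Expanding Helix's payoff: 102a_H + 2a_Oa_H − 4a_H².
∂π/∂a_H = 102 + 2a_O − 8a_H = 0, so a_H = 12.75 + 0.25a_O.
The best-response slope da_H/da_O = 0.25 > 0: the reaction function is upward-sloping, so the choices are strategic complements.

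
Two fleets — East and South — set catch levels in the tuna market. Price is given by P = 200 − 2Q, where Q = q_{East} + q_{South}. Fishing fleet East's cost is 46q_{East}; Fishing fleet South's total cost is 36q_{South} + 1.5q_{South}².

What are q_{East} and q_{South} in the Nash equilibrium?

Fishing fleet East's profit: π = q_{East}(200 − 2(q_{East} + q_{South})) − 46q_{East}.
∂π/∂q_{East} = 154 − 4q_{East} − 2q_{South} = 0, so q_{East} = 38.5 − 0.5q_{South}.
For South: ∂π/∂q_{South} = 164 − 7q_{South} − 2q_{East} = 0 ⇒ q_{South} = 164/7 − (2/7)q_{East}.
Substituting the second reaction function into the first: q_{East} = 38.5 − 0.5(164/7 − (2/7)q_{East}), which gives (6/7)q_{East} = 375/14 ⇒ q_{East} = 31.25.
Then q_{South} = 164/7 − (2/7)·31.25 = 14.5.

31.25, 14.5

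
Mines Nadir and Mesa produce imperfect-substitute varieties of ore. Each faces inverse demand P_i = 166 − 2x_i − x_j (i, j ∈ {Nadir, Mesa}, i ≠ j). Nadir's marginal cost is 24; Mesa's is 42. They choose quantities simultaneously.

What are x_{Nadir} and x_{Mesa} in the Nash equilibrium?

Mine Nadir's profit: π = x_{Nadir}(166 − 2x_{Nadir} − x_{Mesa}) − 24x_{Nadir}.
∂π/∂x_{Nadir} = 142 − 4x_{Nadir} − x_{Mesa} = 0 ⇒ x_{Nadir} = 35.5 − 0.25x_{Mesa}.
Similarly x_{Mesa} = 31 − 0.25x_{Nadir}.
Substituting the second reaction function into the first: x_{Nadir} = 35.5 − 0.25(31 − 0.25x_{Nadir}), which gives 0.9375x_{Nadir} = 27.75 ⇒ x_{Nadir} = 29.6.
Then x_{Mesa} = 31 − 0.25·29.6 = 23.6.

29.6, 23.6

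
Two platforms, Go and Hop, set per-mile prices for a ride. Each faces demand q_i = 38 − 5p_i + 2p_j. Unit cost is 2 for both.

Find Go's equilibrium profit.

80

Go's profit: π = (p_{Go} − 2)(38 − 5p_{Go} + 2p_{Hop}).
∂π/∂p_{Go} = 48 − 10p_{Go} + 2p_{Hop} = 0 ⇒ p_{Go} = 4.8 + 0.2p_{Hop}.
Setting p_{Go} = p_{Hop} in the reaction function: p_{Go} = 4.8 + 0.2p_{Go}, so p_{Go} = 4.8 / 0.8 = 6.
q_{Go} = 38 − 5·6 + 2·6 = 20.
Profit = (6 − 2)·20 = 80.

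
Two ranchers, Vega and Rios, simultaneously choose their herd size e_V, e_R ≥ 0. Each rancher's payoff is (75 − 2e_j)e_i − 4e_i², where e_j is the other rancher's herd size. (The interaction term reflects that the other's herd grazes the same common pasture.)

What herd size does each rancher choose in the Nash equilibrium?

7.5

Vega's payoff is (75 − 2e_R)e_V − 4e_V².
∂π/∂e_V = 75 − 2e_R − 8e_V = 0, so e_V = 9.375 − 0.25e_R.
The game is symmetric, so in equilibrium e_R = e_V: the reaction function gives 1.25e_V = 9.375, hence e_V = 7.5.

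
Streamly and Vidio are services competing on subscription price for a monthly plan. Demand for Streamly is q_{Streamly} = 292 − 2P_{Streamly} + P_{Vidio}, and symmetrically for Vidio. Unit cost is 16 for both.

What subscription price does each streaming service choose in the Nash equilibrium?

Streamly's profit: π = (P_{Streamly} − 16)(292 − 2P_{Streamly} + P_{Vidio}).
∂π/∂P_{Streamly} = 324 − 4P_{Streamly} + P_{Vidio} = 0 ⇒ P_{Streamly} = 81 + 0.25P_{Vidio}.
Setting P_{Streamly} = P_{Vidio} in the reaction function: P_{Streamly} = 81 + 0.25P_{Streamly}, so P_{Streamly} = 81 / 0.75 = 108.

108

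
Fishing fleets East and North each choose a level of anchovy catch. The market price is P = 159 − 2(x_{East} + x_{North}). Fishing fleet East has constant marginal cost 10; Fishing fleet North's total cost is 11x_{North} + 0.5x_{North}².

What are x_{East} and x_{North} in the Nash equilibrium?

28.0625, 18.375

Fishing fleet East's profit: π = x_{East}(159 − 2(x_{East} + x_{North})) − 10x_{East}.
∂π/∂x_{East} = 149 − 4x_{East} − 2x_{North} = 0, so x_{East} = 37.25 − 0.5x_{North}.
For North: ∂π/∂x_{North} = 148 − 5x_{North} − 2x_{East} = 0 ⇒ x_{North} = 29.6 − 0.4x_{East}.
Solving the two reaction functions simultaneously: (1 − (−0.5)(−0.4))x_{East} = 37.25 − 0.5·29.6, so 0.8x_{East} = 22.45 and x_{East} = 28.0625.
Then x_{North} = 29.6 − 0.4·28.0625 = 18.375.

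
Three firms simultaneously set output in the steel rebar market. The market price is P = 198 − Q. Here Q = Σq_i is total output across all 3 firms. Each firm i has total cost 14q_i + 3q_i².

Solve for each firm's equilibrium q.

18.4

A representative firm's profit is π_i = q_i(198 − Q) − 14q_i − 3q_i², with Q = q_i + Σ_{j≠i} q_j.
First-order condition: 184 − 8q_i − Σ_{j≠i} q_j = 0.
With identical firms, set every q_j = q: then 184 − 8q − 2q = 0, i.e. q = 184/10 = 18.4.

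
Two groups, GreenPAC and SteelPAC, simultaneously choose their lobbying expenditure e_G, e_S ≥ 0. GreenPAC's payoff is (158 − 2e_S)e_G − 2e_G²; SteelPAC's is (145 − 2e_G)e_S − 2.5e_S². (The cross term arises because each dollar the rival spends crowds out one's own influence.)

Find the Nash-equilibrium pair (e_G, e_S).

31.25, 16.5

Expanding GreenPAC's payoff: 158e_G − 2e_Se_G − 2e_G².
∂π/∂e_G = 158 − 2e_S − 4e_G = 0, so e_G = 39.5 − 0.5e_S.
Likewise for SteelPAC: e_S = 29 − 0.4e_G.
Solving the two reaction functions simultaneously: (1 − (−0.5)(−0.4))e_G = 39.5 − 0.5·29, so 0.8e_G = 25 and e_G = 31.25.
Then e_S = 29 − 0.4·31.25 = 16.5.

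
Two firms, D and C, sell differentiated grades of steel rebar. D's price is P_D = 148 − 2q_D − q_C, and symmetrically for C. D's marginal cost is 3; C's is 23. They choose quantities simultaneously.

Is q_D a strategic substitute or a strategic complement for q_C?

strategic substitutes

Firm D's profit: π = q_D(148 − 2q_D − q_C) − 3q_D.
∂π/∂q_D = 145 − 4q_D − q_C = 0 ⇒ q_D = 36.25 − 0.25q_C.
The best-response slope dq_D/dq_C = −0.25 < 0: the reaction function is downward-sloping, so the choices are strategic substitutes.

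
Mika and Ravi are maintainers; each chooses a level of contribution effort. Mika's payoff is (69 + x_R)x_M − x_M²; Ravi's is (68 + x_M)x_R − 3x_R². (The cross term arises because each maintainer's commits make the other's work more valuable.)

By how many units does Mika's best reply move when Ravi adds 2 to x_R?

Expanding Mika's payoff: 69x_M + x_Rx_M − x_M².
∂π/∂x_M = 69 + x_R − 2x_M = 0, so x_M = 34.5 + 0.5x_R.
The reaction-function slope is 0.5, so a 2-unit rise in x_R moves x_M by 0.5 × 2 = 1. Mika's best response rises — the actions are strategic complements.

1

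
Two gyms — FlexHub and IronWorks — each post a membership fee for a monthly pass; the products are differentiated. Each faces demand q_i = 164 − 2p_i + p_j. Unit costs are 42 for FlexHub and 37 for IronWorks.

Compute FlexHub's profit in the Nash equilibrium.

FlexHub's profit: π = (p_{FlexHub} − 42)(164 − 2p_{FlexHub} + p_{IronWorks}).
∂π/∂p_{FlexHub} = 248 − 4p_{FlexHub} + p_{IronWorks} = 0 ⇒ p_{FlexHub} = 62 + 0.25p_{IronWorks}.
Similarly p_{IronWorks} = 59.5 + 0.25p_{FlexHub}.
Solving the two reaction functions simultaneously: (1 − (0.25)(0.25))p_{FlexHub} = 62 + 0.25·59.5, so 0.9375p_{FlexHub} = 76.875 and p_{FlexHub} = 82.
Then p_{IronWorks} = 59.5 + 0.25·82 = 80.
q_{FlexHub} = 164 − 2·82 + 80 = 80.
Profit = (82 − 42)·80 = 3200.

3200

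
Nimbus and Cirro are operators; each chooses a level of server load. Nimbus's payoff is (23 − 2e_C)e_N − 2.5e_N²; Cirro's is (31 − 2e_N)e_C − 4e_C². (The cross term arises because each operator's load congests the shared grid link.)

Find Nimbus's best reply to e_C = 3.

Expanding Nimbus's payoff: 23e_N − 2e_Ce_N − 2.5e_N².
∂π/∂e_N = 23 − 2e_C − 5e_N = 0, so e_N = 4.6 − 0.4e_C.
At e_C = 3: e_N = 4.6 − 0.4·3 = 3.4.

3.4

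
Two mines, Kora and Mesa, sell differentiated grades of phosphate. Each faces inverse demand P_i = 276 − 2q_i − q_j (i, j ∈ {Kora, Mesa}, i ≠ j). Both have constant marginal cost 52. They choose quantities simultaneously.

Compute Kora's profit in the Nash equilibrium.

Mine Kora's profit: π = q_{Kora}(276 − 2q_{Kora} − q_{Mesa}) − 52q_{Kora}.
∂π/∂q_{Kora} = 224 − 4q_{Kora} − q_{Mesa} = 0 ⇒ q_{Kora} = 56 − 0.25q_{Mesa}.
Setting q_{Kora} = q_{Mesa} in the reaction function: q_{Kora} = 56 − 0.25q_{Kora}, so q_{Kora} = 56 / 1.25 = 44.8.
P_{Kora} = 276 − 2·44.8 − 44.8 = 141.6.
Profit = (141.6 − 52)·44.8 = 4014.08.

4014.08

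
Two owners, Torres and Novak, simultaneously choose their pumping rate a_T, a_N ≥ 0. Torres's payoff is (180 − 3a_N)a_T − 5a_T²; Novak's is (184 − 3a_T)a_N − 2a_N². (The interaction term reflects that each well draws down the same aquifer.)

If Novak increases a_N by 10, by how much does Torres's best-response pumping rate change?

-3

Expanding Torres's payoff: 180a_T − 3a_Na_T − 5a_T².
∂π/∂a_T = 180 − 3a_N − 10a_T = 0, so a_T = 18 − 0.3a_N.
The reaction-function slope is −0.3, so a 10-unit rise in a_N moves a_T by −0.3 × 10 = −3. Torres's best response falls — the actions are strategic substitutes.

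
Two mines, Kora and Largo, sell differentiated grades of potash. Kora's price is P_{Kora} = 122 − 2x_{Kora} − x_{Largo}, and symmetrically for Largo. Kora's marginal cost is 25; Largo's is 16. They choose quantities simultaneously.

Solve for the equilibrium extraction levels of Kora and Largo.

18.8, 21.8

Mine Kora's profit: π = x_{Kora}(122 − 2x_{Kora} − x_{Largo}) − 25x_{Kora}.
∂π/∂x_{Kora} = 97 − 4x_{Kora} − x_{Largo} = 0 ⇒ x_{Kora} = 24.25 − 0.25x_{Largo}.
Similarly x_{Largo} = 26.5 − 0.25x_{Kora}.
Substituting the second reaction function into the first: x_{Kora} = 24.25 − 0.25(26.5 − 0.25x_{Kora}), which gives 0.9375x_{Kora} = 17.625 ⇒ x_{Kora} = 18.8.
Then x_{Largo} = 26.5 − 0.25·18.8 = 21.8.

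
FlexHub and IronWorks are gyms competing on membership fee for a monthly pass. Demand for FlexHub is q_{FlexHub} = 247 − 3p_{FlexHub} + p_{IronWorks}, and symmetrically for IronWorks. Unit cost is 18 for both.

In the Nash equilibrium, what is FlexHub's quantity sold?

FlexHub's profit: π = (p_{FlexHub} − 18)(247 − 3p_{FlexHub} + p_{IronWorks}).
∂π/∂p_{FlexHub} = 301 − 6p_{FlexHub} + p_{IronWorks} = 0 ⇒ p_{FlexHub} = 301/6 + (1/6)p_{IronWorks}.
The game is symmetric, so in equilibrium p_{IronWorks} = p_{FlexHub}: the reaction function gives (5/6)p_{FlexHub} = 301/6, hence p_{FlexHub} = 60.2.
q_{FlexHub} = 247 − 3·60.2 + 60.2 = 126.6.

126.6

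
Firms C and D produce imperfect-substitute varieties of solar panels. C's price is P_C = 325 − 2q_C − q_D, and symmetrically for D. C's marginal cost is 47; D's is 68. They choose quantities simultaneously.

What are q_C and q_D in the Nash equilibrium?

57, 50

Firm C's profit: π = q_C(325 − 2q_C − q_D) − 47q_C.
∂π/∂q_C = 278 − 4q_C − q_D = 0 ⇒ q_C = 69.5 − 0.25q_D.
Similarly q_D = 64.25 − 0.25q_C.
Solving the two reaction functions simultaneously: (1 − (−0.25)(−0.25))q_C = 69.5 − 0.25·64.25, so 0.9375q_C = 53.4375 and q_C = 57.
Then q_D = 64.25 − 0.25·57 = 50.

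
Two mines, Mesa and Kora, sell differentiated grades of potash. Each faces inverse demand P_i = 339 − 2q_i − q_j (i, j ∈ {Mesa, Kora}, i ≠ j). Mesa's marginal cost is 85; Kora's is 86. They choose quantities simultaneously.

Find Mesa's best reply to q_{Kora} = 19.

Mine Mesa's profit: π = q_{Mesa}(339 − 2q_{Mesa} − q_{Kora}) − 85q_{Mesa}.
∂π/∂q_{Mesa} = 254 − 4q_{Mesa} − q_{Kora} = 0 ⇒ q_{Mesa} = 63.5 − 0.25q_{Kora}.
At q_{Kora} = 19: q_{Mesa} = 63.5 − 0.25·19 = 58.75.

58.75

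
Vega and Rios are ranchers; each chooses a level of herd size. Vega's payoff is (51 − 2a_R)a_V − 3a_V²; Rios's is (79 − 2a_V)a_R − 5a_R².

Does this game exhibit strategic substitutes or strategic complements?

strategic substitutes

Expanding Vega's payoff: 51a_V − 2a_Ra_V − 3a_V².
∂π/∂a_V = 51 − 2a_R − 6a_V = 0, so a_V = 8.5 − (1/3)a_R.
The best-response slope da_V/da_R = −1/3 < 0: the reaction function is downward-sloping, so the choices are strategic substitutes.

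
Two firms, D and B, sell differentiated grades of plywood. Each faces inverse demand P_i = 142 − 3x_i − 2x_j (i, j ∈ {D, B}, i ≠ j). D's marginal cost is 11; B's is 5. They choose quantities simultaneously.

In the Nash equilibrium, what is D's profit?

Firm D's profit: π = x_D(142 − 3x_D − 2x_B) − 11x_D.
∂π/∂x_D = 131 − 6x_D − 2x_B = 0 ⇒ x_D = 131/6 − (1/3)x_B.
Similarly x_B = 137/6 − (1/3)x_D.
Substituting the second reaction function into the first: x_D = 131/6 − (1/3)(137/6 − (1/3)x_D), which gives (8/9)x_D = 128/9 ⇒ x_D = 16.
Then x_B = 137/6 − (1/3)·16 = 17.5.
P_D = 142 − 3·16 − 2·17.5 = 59.
Profit = (59 − 11)·16 = 768.

768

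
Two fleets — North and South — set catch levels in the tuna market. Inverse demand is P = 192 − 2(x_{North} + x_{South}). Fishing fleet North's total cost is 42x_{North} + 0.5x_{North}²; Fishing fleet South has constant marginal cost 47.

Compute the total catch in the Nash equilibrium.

45.9375

Fishing fleet North's profit: π = x_{North}(192 − 2(x_{North} + x_{South})) − 42x_{North} − 0.5x_{North}².
∂π/∂x_{North} = 150 − 5x_{North} − 2x_{South} = 0, so x_{North} = 30 − 0.4x_{South}.
For South: ∂π/∂x_{South} = 145 − 4x_{South} − 2x_{North} = 0 ⇒ x_{South} = 36.25 − 0.5x_{North}.
Substituting the second reaction function into the first: x_{North} = 30 − 0.4(36.25 − 0.5x_{North}), which gives 0.8x_{North} = 15.5 ⇒ x_{North} = 19.375.
Then x_{South} = 36.25 − 0.5·19.375 = 26.5625.
Total catch: 19.375 + 26.5625 = 45.9375.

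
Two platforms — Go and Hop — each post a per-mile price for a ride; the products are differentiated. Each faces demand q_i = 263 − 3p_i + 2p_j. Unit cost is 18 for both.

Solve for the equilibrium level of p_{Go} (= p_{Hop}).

Go's profit: π = (p_{Go} − 18)(263 − 3p_{Go} + 2p_{Hop}).
∂π/∂p_{Go} = 317 − 6p_{Go} + 2p_{Hop} = 0 ⇒ p_{Go} = 317/6 + (1/3)p_{Hop}.
By symmetry p_{Hop} = p_{Go}; substituting into the reaction function, (2/3)p_{Go} = 317/6 and p_{Go} = 79.25.

79.25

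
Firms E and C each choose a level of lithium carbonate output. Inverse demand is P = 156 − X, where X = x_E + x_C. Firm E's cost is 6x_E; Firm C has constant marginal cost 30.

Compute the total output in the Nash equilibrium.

92

Firm E's profit: π = x_E(156 − (x_E + x_C)) − 6x_E.
∂π/∂x_E = 150 − 2x_E − x_C = 0, so x_E = 75 − 0.5x_C.
By the same steps for C: x_C = 63 − 0.5x_E.
Solving the two reaction functions simultaneously: (1 − (−0.5)(−0.5))x_E = 75 − 0.5·63, so 0.75x_E = 43.5 and x_E = 58.
Then x_C = 63 − 0.5·58 = 34.
Total output: 58 + 34 = 92.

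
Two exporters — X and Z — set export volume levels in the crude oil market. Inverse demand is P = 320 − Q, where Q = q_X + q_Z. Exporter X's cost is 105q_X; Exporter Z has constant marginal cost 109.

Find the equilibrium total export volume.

142

Exporter X's profit: π = q_X(320 − (q_X + q_Z)) − 105q_X.
∂π/∂q_X = 215 − 2q_X − q_Z = 0, so q_X = 107.5 − 0.5q_Z.
By the same steps for Z: q_Z = 105.5 − 0.5q_X.
Substituting the second reaction function into the first: q_X = 107.5 − 0.5(105.5 − 0.5q_X), which gives 0.75q_X = 54.75 ⇒ q_X = 73.
Then q_Z = 105.5 − 0.5·73 = 69.
Total export volume: 73 + 69 = 142.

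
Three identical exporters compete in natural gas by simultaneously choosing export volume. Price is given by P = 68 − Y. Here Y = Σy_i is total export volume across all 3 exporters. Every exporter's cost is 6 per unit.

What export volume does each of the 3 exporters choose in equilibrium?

15.5

A representative exporter's profit is π_i = y_i(68 − Y) − 6y_i, with Y = y_i + Σ_{j≠i} y_j.
First-order condition: 62 − 2y_i − Σ_{j≠i} y_j = 0.
Imposing symmetry (y_j = y for all j) turns Σ_{j≠i} y_j into 2y, so 62 = 4y and y = 15.5.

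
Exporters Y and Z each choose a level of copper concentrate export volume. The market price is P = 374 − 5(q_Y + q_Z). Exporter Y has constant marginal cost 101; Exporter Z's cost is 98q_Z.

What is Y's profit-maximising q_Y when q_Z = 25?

Exporter Y's profit: π = q_Y(374 − 5(q_Y + q_Z)) − 101q_Y.
∂π/∂q_Y = 273 − 10q_Y − 5q_Z = 0, so q_Y = 27.3 − 0.5q_Z.
At q_Z = 25: q_Y = 27.3 − 0.5·25 = 14.8.

14.8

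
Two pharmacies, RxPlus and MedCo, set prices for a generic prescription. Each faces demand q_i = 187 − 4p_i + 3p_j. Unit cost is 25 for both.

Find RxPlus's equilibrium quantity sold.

RxPlus's profit: π = (p_{RxPlus} − 25)(187 − 4p_{RxPlus} + 3p_{MedCo}).
∂π/∂p_{RxPlus} = 287 − 8p_{RxPlus} + 3p_{MedCo} = 0 ⇒ p_{RxPlus} = 35.875 + 0.375p_{MedCo}.
The game is symmetric, so in equilibrium p_{MedCo} = p_{RxPlus}: the reaction function gives 0.625p_{RxPlus} = 35.875, hence p_{RxPlus} = 57.4.
q_{RxPlus} = 187 − 4·57.4 + 3·57.4 = 129.6.

129.6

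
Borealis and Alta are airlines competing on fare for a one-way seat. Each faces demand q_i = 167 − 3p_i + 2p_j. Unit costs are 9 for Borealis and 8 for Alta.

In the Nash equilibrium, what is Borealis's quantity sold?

117.9375

Borealis's profit: π = (p_{Borealis} − 9)(167 − 3p_{Borealis} + 2p_{Alta}).
∂π/∂p_{Borealis} = 194 − 6p_{Borealis} + 2p_{Alta} = 0 ⇒ p_{Borealis} = 97/3 + (1/3)p_{Alta}.
Similarly p_{Alta} = 191/6 + (1/3)p_{Borealis}.
Solving the two reaction functions simultaneously: (1 − (1/3)(1/3))p_{Borealis} = 97/3 + (1/3)·(191/6), so (8/9)p_{Borealis} = 773/18 and p_{Borealis} = 48.3125.
Then p_{Alta} = 191/6 + (1/3)·48.3125 = 47.9375.
q_{Borealis} = 167 − 3·48.3125 + 2·47.9375 = 117.9375.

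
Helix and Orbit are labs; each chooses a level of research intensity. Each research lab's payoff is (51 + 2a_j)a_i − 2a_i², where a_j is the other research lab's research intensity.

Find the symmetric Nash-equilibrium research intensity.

25.5

Helix's payoff is (51 + 2a_O)a_H − 2a_H².
∂π/∂a_H = 51 + 2a_O − 4a_H = 0, so a_H = 12.75 + 0.5a_O.
The game is symmetric, so in equilibrium a_O = a_H: the reaction function gives 0.5a_H = 12.75, hence a_H = 25.5.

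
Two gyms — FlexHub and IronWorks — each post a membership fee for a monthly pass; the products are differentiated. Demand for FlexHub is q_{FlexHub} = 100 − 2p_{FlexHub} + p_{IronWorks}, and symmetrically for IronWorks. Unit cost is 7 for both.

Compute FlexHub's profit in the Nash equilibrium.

FlexHub's profit: π = (p_{FlexHub} − 7)(100 − 2p_{FlexHub} + p_{IronWorks}).
∂π/∂p_{FlexHub} = 114 − 4p_{FlexHub} + p_{IronWorks} = 0 ⇒ p_{FlexHub} = 28.5 + 0.25p_{IronWorks}.
The game is symmetric, so in equilibrium p_{IronWorks} = p_{FlexHub}: the reaction function gives 0.75p_{FlexHub} = 28.5, hence p_{FlexHub} = 38.
q_{FlexHub} = 100 − 2·38 + 38 = 62.
Profit = (38 − 7)·62 = 1922.

1922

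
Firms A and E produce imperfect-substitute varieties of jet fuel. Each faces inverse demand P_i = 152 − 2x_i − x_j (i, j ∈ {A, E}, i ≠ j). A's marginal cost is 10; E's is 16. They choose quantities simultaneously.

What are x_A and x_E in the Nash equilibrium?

28.8, 26.8

Firm A's profit: π = x_A(152 − 2x_A − x_E) − 10x_A.
∂π/∂x_A = 142 − 4x_A − x_E = 0 ⇒ x_A = 35.5 − 0.25x_E.
Similarly x_E = 34 − 0.25x_A.
Substituting the second reaction function into the first: x_A = 35.5 − 0.25(34 − 0.25x_A), which gives 0.9375x_A = 27 ⇒ x_A = 28.8.
Then x_E = 34 − 0.25·28.8 = 26.8.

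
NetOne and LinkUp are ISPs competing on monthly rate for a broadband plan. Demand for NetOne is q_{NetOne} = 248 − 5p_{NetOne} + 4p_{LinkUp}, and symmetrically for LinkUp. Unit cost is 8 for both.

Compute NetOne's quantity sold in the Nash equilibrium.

NetOne's profit: π = (p_{NetOne} − 8)(248 − 5p_{NetOne} + 4p_{LinkUp}).
∂π/∂p_{NetOne} = 288 − 10p_{NetOne} + 4p_{LinkUp} = 0 ⇒ p_{NetOne} = 28.8 + 0.4p_{LinkUp}.
Setting p_{NetOne} = p_{LinkUp} in the reaction function: p_{NetOne} = 28.8 + 0.4p_{NetOne}, so p_{NetOne} = 28.8 / 0.6 = 48.
q_{NetOne} = 248 − 5·48 + 4·48 = 200.

200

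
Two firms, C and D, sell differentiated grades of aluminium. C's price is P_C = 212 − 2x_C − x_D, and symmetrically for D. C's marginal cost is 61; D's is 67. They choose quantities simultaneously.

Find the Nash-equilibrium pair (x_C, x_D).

30.6, 28.6

Firm C's profit: π = x_C(212 − 2x_C − x_D) − 61x_C.
∂π/∂x_C = 151 − 4x_C − x_D = 0 ⇒ x_C = 37.75 − 0.25x_D.
Similarly x_D = 36.25 − 0.25x_C.
Substituting the second reaction function into the first: x_C = 37.75 − 0.25(36.25 − 0.25x_C), which gives 0.9375x_C = 28.6875 ⇒ x_C = 30.6.
Then x_D = 36.25 − 0.25·30.6 = 28.6.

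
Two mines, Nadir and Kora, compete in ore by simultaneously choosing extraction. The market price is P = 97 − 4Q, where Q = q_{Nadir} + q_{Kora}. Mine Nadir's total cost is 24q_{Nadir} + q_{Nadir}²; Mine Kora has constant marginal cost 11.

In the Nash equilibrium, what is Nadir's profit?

70.3125

Mine Nadir's profit: π = q_{Nadir}(97 − 4(q_{Nadir} + q_{Kora})) − 24q_{Nadir} − q_{Nadir}².
∂π/∂q_{Nadir} = 73 − 10q_{Nadir} − 4q_{Kora} = 0, so q_{Nadir} = 7.3 − 0.4q_{Kora}.
For Kora: ∂π/∂q_{Kora} = 86 − 8q_{Kora} − 4q_{Nadir} = 0 ⇒ q_{Kora} = 10.75 − 0.5q_{Nadir}.
Substituting the second reaction function into the first: q_{Nadir} = 7.3 − 0.4(10.75 − 0.5q_{Nadir}), which gives 0.8q_{Nadir} = 3 ⇒ q_{Nadir} = 3.75.
Then q_{Kora} = 10.75 − 0.5·3.75 = 8.875.
Price P = 97 − 4·12.625 = 46.5.
Nadir's profit: (46.5 − 24)·3.75 − (3.75)² = 70.3125.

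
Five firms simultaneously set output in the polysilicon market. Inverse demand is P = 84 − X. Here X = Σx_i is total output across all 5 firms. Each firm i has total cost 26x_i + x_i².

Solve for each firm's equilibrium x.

A representative firm's profit is π_i = x_i(84 − X) − 26x_i − x_i², with X = x_i + Σ_{j≠i} x_j.
First-order condition: 58 − 4x_i − Σ_{j≠i} x_j = 0.
Imposing symmetry (x_j = x for all j) turns Σ_{j≠i} x_j into 4x, so 58 = 8x and x = 7.25.

7.25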